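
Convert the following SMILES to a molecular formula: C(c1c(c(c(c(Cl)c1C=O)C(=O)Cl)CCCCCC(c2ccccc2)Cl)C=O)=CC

C24H23Cl3O3

Heavy atoms from the SMILES: 24 C, 3 Cl, 3 O.
Implicit hydrogens by atom environment:
  7 × C (aromatic): no H
  5 × C: 2 H each → 10
  5 × C: 1 H each → 5
  5 × C (aromatic): 1 H each → 5
  3 × Cl: no H
  3 × O: no H
  1 × C: 3 H
  1 × C: no H
  Total hydrogens = 23.
Molecular formula: C24H23Cl3O3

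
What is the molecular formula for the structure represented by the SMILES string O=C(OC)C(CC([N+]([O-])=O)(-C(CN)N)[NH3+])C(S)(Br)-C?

Heavy atoms from the SMILES: 1 Br, 9 C, 4 N, 4 O, 1 S.
Implicit hydrogens by atom environment:
  3 × C: no H
  3 × O: no H
  2 × C: 3 H each → 6
  2 × C: 2 H each → 4
  2 × C: 1 H each → 2
  2 × N: 2 H each → 4
  1 × Br: no H
  1 × N (charge +1): 3 H
  1 × N (charge +1): no H
  1 × O (charge -1): no H
  1 × S: 1 H
  Total hydrogens = 20.
Net charge +1.
Molecular formula: C9H20BrN4O4S+

C9H20BrN4O4S+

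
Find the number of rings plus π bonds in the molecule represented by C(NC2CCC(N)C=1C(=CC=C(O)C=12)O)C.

5

Molecular formula from the SMILES: C12H18N2O2.
DoU = (2C + 2 + N − H − X)/2 = (2·12 + 2 + 2 − 18 − 0)/2 = 10/2 = 5.
(Structurally: 2 ring(s) + 3 π bond(s) = 5.)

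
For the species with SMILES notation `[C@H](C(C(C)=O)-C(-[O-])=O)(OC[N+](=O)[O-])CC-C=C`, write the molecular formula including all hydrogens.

C10H14NO6-

Heavy atoms from the SMILES: 10 C, 1 N, 6 O.
Implicit hydrogens by atom environment:
  4 × C: 2 H each → 8
  4 × O: no H
  3 × C: 1 H each → 3
  2 × C: no H
  2 × O (charge -1): no H
  1 × C: 3 H
  1 × N (charge +1): no H
  Total hydrogens = 14.
Net charge -1.
Molecular formula: C10H14NO6-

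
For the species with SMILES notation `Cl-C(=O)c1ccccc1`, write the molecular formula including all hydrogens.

C7H5ClO

Heavy atoms from the SMILES: 7 C, 1 Cl, 1 O.
Implicit hydrogens by atom environment:
  5 × C (aromatic): 1 H each → 5
  1 × C (aromatic): no H
  1 × C: no H
  1 × Cl: no H
  1 × O: no H
  Total hydrogens = 5.
Molecular formula: C7H5ClO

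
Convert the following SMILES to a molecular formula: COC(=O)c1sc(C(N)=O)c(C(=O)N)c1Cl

C8H7ClN2O4S

Heavy atoms from the SMILES: 8 C, 1 Cl, 2 N, 4 O, 1 S.
Implicit hydrogens by atom environment:
  4 × C (aromatic): no H
  4 × O: no H
  3 × C: no H
  2 × N: 2 H each → 4
  1 × C: 3 H
  1 × Cl: no H
  1 × S (aromatic): no H
  Total hydrogens = 7.
Molecular formula: C8H7ClN2O4S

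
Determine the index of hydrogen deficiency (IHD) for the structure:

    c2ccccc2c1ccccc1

Molecular formula from the SMILES: C12H10.
DoU = (2C + 2 + N − H − X)/2 = (2·12 + 2 + 0 − 10 − 0)/2 = 16/2 = 8.
(Structurally: 2 ring(s) + 6 π bond(s) = 8.)

8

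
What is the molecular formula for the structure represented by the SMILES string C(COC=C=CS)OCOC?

Heavy atoms from the SMILES: 7 C, 3 O, 1 S.
Implicit hydrogens by atom environment:
  3 × C: 2 H each → 6
  3 × O: no H
  2 × C: 1 H each → 2
  1 × C: 3 H
  1 × C: no H
  1 × S: 1 H
  Total hydrogens = 12.
Molecular formula: C7H12O3S

C7H12O3S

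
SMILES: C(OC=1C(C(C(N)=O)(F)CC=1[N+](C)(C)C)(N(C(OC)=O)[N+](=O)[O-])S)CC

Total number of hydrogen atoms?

Hydrogens are implicit in SMILES; fill each atom to its normal valence:
  6 × C: no H
  5 × C: 3 H each → 15
  5 × O: no H
  3 × C: 2 H each → 6
  2 × N (charge +1): no H
  1 × F: no H
  1 × N: 2 H
  1 × N: no H
  1 × O (charge -1): no H
  1 × S: 1 H
  Total hydrogens = 24.

24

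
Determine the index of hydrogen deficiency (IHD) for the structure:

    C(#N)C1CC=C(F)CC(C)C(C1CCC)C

Molecular formula from the SMILES: C14H22FN.
DoU = (2C + 2 + N − H − X)/2 = (2·14 + 2 + 1 − 22 − 1)/2 = 8/2 = 4.
(Structurally: 1 ring(s) + 3 π bond(s) = 4.)

4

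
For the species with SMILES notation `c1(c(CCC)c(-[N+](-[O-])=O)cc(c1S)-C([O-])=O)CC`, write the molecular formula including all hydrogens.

C12H14NO4S-

Heavy atoms from the SMILES: 12 C, 1 N, 4 O, 1 S.
Implicit hydrogens by atom environment:
  5 × C (aromatic): no H
  3 × C: 2 H each → 6
  2 × C: 3 H each → 6
  2 × O: no H
  2 × O (charge -1): no H
  1 × C (aromatic): 1 H
  1 × C: no H
  1 × N (charge +1): no H
  1 × S: 1 H
  Total hydrogens = 14.
Net charge -1.
Molecular formula: C12H14NO4S-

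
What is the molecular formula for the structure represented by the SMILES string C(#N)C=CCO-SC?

C5H7NOS

Heavy atoms from the SMILES: 5 C, 1 N, 1 O, 1 S.
Implicit hydrogens by atom environment:
  2 × C: 1 H each → 2
  1 × C: 3 H
  1 × C: 2 H
  1 × C: no H
  1 × N: no H
  1 × O: no H
  1 × S: no H
  Total hydrogens = 7.
Molecular formula: C5H7NOS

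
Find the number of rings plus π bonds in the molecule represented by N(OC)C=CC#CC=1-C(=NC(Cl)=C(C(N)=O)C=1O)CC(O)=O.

9

Molecular formula from the SMILES: C13H12ClN3O5.
DoU = (2C + 2 + N − H − X)/2 = (2·13 + 2 + 3 − 12 − 1)/2 = 18/2 = 9.
(Structurally: 1 ring(s) + 8 π bond(s) = 9.)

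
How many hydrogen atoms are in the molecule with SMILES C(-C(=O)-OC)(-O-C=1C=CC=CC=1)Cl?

9

Hydrogens are implicit in SMILES; fill each atom to its normal valence:
  5 × C (aromatic): 1 H each → 5
  3 × O: no H
  1 × C: 3 H
  1 × C: 1 H
  1 × C (aromatic): no H
  1 × C: no H
  1 × Cl: no H
  Total hydrogens = 9.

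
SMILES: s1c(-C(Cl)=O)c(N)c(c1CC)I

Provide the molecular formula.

C7H7ClINOS

Heavy atoms from the SMILES: 7 C, 1 Cl, 1 I, 1 N, 1 O, 1 S.
Implicit hydrogens by atom environment:
  4 × C (aromatic): no H
  1 × C: 3 H
  1 × C: 2 H
  1 × C: no H
  1 × Cl: no H
  1 × I: no H
  1 × N: 2 H
  1 × O: no H
  1 × S (aromatic): no H
  Total hydrogens = 7.
Molecular formula: C7H7ClINOS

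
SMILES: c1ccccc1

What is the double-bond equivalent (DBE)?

4

Molecular formula from the SMILES: C6H6.
DoU = (2C + 2 + N − H − X)/2 = (2·6 + 2 + 0 − 6 − 0)/2 = 8/2 = 4.
(Structurally: 1 ring(s) + 3 π bond(s) = 4.)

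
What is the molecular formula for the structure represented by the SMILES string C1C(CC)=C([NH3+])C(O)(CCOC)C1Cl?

C10H19ClNO2+

Heavy atoms from the SMILES: 10 C, 1 Cl, 1 N, 2 O.
Implicit hydrogens by atom environment:
  4 × C: 2 H each → 8
  3 × C: no H
  2 × C: 3 H each → 6
  1 × C: 1 H
  1 × Cl: no H
  1 × N (charge +1): 3 H
  1 × O: 1 H
  1 × O: no H
  Total hydrogens = 19.
Net charge +1.
Molecular formula: C10H19ClNO2+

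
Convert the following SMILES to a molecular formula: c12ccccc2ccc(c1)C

C11H10

Heavy atoms from the SMILES: 11 C.
Implicit hydrogens by atom environment:
  7 × C (aromatic): 1 H each → 7
  3 × C (aromatic): no H
  1 × C: 3 H
  Total hydrogens = 10.
Molecular formula: C11H10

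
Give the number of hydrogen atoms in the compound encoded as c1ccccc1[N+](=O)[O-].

5

Hydrogens are implicit in SMILES; fill each atom to its normal valence:
  5 × C (aromatic): 1 H each → 5
  1 × C (aromatic): no H
  1 × N (charge +1): no H
  1 × O: no H
  1 × O (charge -1): no H
  Total hydrogens = 5.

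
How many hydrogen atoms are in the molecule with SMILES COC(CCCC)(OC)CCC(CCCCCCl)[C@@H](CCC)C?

Hydrogens are implicit in SMILES; fill each atom to its normal valence:
  12 × C: 2 H each → 24
  5 × C: 3 H each → 15
  2 × C: 1 H each → 2
  2 × O: no H
  1 × C: no H
  1 × Cl: no H
  Total hydrogens = 41.

41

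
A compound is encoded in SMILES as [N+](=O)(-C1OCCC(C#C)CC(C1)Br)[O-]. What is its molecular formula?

C9H12BrNO3

Heavy atoms from the SMILES: 1 Br, 9 C, 1 N, 3 O.
Implicit hydrogens by atom environment:
  4 × C: 2 H each → 8
  4 × C: 1 H each → 4
  2 × O: no H
  1 × Br: no H
  1 × C: no H
  1 × N (charge +1): no H
  1 × O (charge -1): no H
  Total hydrogens = 12.
Molecular formula: C9H12BrNO3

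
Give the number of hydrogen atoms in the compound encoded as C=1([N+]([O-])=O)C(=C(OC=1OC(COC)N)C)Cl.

Hydrogens are implicit in SMILES; fill each atom to its normal valence:
  4 × C (aromatic): no H
  3 × O: no H
  2 × C: 3 H each → 6
  1 × C: 2 H
  1 × C: 1 H
  1 × Cl: no H
  1 × N: 2 H
  1 × N (charge +1): no H
  1 × O (aromatic): no H
  1 × O (charge -1): no H
  Total hydrogens = 11.

11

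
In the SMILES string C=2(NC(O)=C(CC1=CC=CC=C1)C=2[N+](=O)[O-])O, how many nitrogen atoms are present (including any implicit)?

2

The symbol for nitrogen appears 2 times in the SMILES.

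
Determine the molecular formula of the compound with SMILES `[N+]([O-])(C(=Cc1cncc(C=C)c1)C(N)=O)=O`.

Heavy atoms from the SMILES: 10 C, 3 N, 3 O.
Implicit hydrogens by atom environment:
  3 × C (aromatic): 1 H each → 3
  2 × C: 1 H each → 2
  2 × C (aromatic): no H
  2 × C: no H
  2 × O: no H
  1 × C: 2 H
  1 × N: 2 H
  1 × N (aromatic): no H
  1 × N (charge +1): no H
  1 × O (charge -1): no H
  Total hydrogens = 9.
Molecular formula: C10H9N3O3

C10H9N3O3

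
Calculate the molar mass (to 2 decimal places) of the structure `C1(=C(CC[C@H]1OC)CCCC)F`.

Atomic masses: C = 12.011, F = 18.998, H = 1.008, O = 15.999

Molecular formula: C10H17FO.
M = 10×12.011 + 1×18.998 + 17×1.008 + 1×15.999 = 172.24 g/mol.

172.24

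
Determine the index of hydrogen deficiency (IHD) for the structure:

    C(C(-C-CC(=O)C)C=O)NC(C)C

2

Molecular formula from the SMILES: C10H19NO2.
DoU = (2C + 2 + N − H − X)/2 = (2·10 + 2 + 1 − 19 − 0)/2 = 4/2 = 2.
(Structurally: 0 ring(s) + 2 π bond(s) = 2.)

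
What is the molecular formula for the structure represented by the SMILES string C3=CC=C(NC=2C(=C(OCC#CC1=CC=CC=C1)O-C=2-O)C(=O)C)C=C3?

C21H17NO4

Heavy atoms from the SMILES: 21 C, 1 N, 4 O.
Implicit hydrogens by atom environment:
  10 × C (aromatic): 1 H each → 10
  6 × C (aromatic): no H
  3 × C: no H
  2 × O: no H
  1 × C: 3 H
  1 × C: 2 H
  1 × N: 1 H
  1 × O: 1 H
  1 × O (aromatic): no H
  Total hydrogens = 17.
Molecular formula: C21H17NO4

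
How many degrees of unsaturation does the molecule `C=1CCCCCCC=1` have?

Molecular formula from the SMILES: C8H14.
DoU = (2C + 2 + N − H − X)/2 = (2·8 + 2 + 0 − 14 − 0)/2 = 4/2 = 2.
(Structurally: 1 ring(s) + 1 π bond(s) = 2.)

2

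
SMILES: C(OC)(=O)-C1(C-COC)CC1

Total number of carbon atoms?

The symbol for carbon appears 8 times in the SMILES.

8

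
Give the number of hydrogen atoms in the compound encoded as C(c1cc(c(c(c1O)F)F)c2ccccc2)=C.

Hydrogens are implicit in SMILES; fill each atom to its normal valence:
  6 × C (aromatic): 1 H each → 6
  6 × C (aromatic): no H
  2 × F: no H
  1 × C: 2 H
  1 × C: 1 H
  1 × O: 1 H
  Total hydrogens = 10.

10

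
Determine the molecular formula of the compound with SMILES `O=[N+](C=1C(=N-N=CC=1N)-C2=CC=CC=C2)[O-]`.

C10H8N4O2

Heavy atoms from the SMILES: 10 C, 4 N, 2 O.
Implicit hydrogens by atom environment:
  6 × C (aromatic): 1 H each → 6
  4 × C (aromatic): no H
  2 × N (aromatic): no H
  1 × N: 2 H
  1 × N (charge +1): no H
  1 × O: no H
  1 × O (charge -1): no H
  Total hydrogens = 8.
Molecular formula: C10H8N4O2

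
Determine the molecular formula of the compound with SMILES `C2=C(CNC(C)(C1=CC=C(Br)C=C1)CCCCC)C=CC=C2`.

C20H26BrN

Heavy atoms from the SMILES: 1 Br, 20 C, 1 N.
Implicit hydrogens by atom environment:
  9 × C (aromatic): 1 H each → 9
  5 × C: 2 H each → 10
  3 × C (aromatic): no H
  2 × C: 3 H each → 6
  1 × Br: no H
  1 × C: no H
  1 × N: 1 H
  Total hydrogens = 26.
Molecular formula: C20H26BrN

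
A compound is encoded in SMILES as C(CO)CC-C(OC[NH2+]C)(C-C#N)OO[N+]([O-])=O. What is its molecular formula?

C9H18N3O6+

Heavy atoms from the SMILES: 9 C, 3 N, 6 O.
Implicit hydrogens by atom environment:
  6 × C: 2 H each → 12
  4 × O: no H
  2 × C: no H
  1 × C: 3 H
  1 × N (charge +1): 2 H
  1 × N (charge +1): no H
  1 × N: no H
  1 × O: 1 H
  1 × O (charge -1): no H
  Total hydrogens = 18.
Net charge +1.
Molecular formula: C9H18N3O6+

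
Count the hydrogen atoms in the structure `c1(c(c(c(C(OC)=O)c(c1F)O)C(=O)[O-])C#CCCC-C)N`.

15

Hydrogens are implicit in SMILES; fill each atom to its normal valence:
  6 × C (aromatic): no H
  4 × C: no H
  3 × C: 2 H each → 6
  3 × O: no H
  2 × C: 3 H each → 6
  1 × F: no H
  1 × N: 2 H
  1 × O: 1 H
  1 × O (charge -1): no H
  Total hydrogens = 15.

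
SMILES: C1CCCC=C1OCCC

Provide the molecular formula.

Heavy atoms from the SMILES: 9 C, 1 O.
Implicit hydrogens by atom environment:
  6 × C: 2 H each → 12
  1 × C: 3 H
  1 × C: 1 H
  1 × C: no H
  1 × O: no H
  Total hydrogens = 16.
Molecular formula: C9H16O

C9H16O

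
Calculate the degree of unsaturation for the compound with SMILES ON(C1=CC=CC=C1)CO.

4

Molecular formula from the SMILES: C7H9NO2.
DoU = (2C + 2 + N − H − X)/2 = (2·7 + 2 + 1 − 9 − 0)/2 = 8/2 = 4.
(Structurally: 1 ring(s) + 3 π bond(s) = 4.)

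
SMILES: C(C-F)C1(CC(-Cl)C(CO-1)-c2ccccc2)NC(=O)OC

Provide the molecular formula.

Heavy atoms from the SMILES: 15 C, 1 Cl, 1 F, 1 N, 3 O.
Implicit hydrogens by atom environment:
  5 × C (aromatic): 1 H each → 5
  4 × C: 2 H each → 8
  3 × O: no H
  2 × C: 1 H each → 2
  2 × C: no H
  1 × C: 3 H
  1 × C (aromatic): no H
  1 × Cl: no H
  1 × F: no H
  1 × N: 1 H
  Total hydrogens = 19.
Molecular formula: C15H19ClFNO3

C15H19ClFNO3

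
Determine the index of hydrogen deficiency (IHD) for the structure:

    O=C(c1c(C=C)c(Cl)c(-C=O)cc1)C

7

Molecular formula from the SMILES: C11H9ClO2.
DoU = (2C + 2 + N − H − X)/2 = (2·11 + 2 + 0 − 9 − 1)/2 = 14/2 = 7.
(Structurally: 1 ring(s) + 6 π bond(s) = 7.)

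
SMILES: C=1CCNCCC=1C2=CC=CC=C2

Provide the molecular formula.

Heavy atoms from the SMILES: 12 C, 1 N.
Implicit hydrogens by atom environment:
  5 × C (aromatic): 1 H each → 5
  4 × C: 2 H each → 8
  1 × C: 1 H
  1 × C: no H
  1 × C (aromatic): no H
  1 × N: 1 H
  Total hydrogens = 15.
Molecular formula: C12H15N

C12H15N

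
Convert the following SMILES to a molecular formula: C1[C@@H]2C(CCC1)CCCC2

Heavy atoms from the SMILES: 10 C.
Implicit hydrogens by atom environment:
  8 × C: 2 H each → 16
  2 × C: 1 H each → 2
  Total hydrogens = 18.
Molecular formula: C10H18

C10H18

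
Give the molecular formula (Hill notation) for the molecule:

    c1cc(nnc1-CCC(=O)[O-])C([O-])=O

[C8H6N2O4]2-

Heavy atoms from the SMILES: 8 C, 2 N, 4 O.
Implicit hydrogens by atom environment:
  2 × C: 2 H each → 4
  2 × C (aromatic): 1 H each → 2
  2 × C (aromatic): no H
  2 × C: no H
  2 × N (aromatic): no H
  2 × O: no H
  2 × O (charge -1): no H
  Total hydrogens = 6.
Net charge -2.
Molecular formula: [C8H6N2O4]2-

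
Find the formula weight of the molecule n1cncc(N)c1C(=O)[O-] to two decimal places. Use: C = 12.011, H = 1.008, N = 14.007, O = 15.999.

138.11

Molecular formula: C5H4N3O2-.
M = 5×12.011 + 4×1.008 + 3×14.007 + 2×15.999 = 138.11 g/mol.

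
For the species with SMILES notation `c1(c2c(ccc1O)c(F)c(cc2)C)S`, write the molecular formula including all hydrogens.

C11H9FOS

Heavy atoms from the SMILES: 11 C, 1 F, 1 O, 1 S.
Implicit hydrogens by atom environment:
  6 × C (aromatic): no H
  4 × C (aromatic): 1 H each → 4
  1 × C: 3 H
  1 × F: no H
  1 × O: 1 H
  1 × S: 1 H
  Total hydrogens = 9.
Molecular formula: C11H9FOS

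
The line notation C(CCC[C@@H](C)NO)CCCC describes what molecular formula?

C10H23NO

Heavy atoms from the SMILES: 10 C, 1 N, 1 O.
Implicit hydrogens by atom environment:
  7 × C: 2 H each → 14
  2 × C: 3 H each → 6
  1 × C: 1 H
  1 × N: 1 H
  1 × O: 1 H
  Total hydrogens = 23.
Molecular formula: C10H23NO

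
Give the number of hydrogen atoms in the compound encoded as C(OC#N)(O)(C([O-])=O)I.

1

Hydrogens are implicit in SMILES; fill each atom to its normal valence:
  3 × C: no H
  2 × O: no H
  1 × I: no H
  1 × N: no H
  1 × O: 1 H
  1 × O (charge -1): no H
  Total hydrogens = 1.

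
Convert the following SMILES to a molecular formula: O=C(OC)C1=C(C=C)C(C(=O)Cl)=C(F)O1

C9H6ClFO4

Heavy atoms from the SMILES: 9 C, 1 Cl, 1 F, 4 O.
Implicit hydrogens by atom environment:
  4 × C (aromatic): no H
  3 × O: no H
  2 × C: no H
  1 × C: 3 H
  1 × C: 2 H
  1 × C: 1 H
  1 × Cl: no H
  1 × F: no H
  1 × O (aromatic): no H
  Total hydrogens = 6.
Molecular formula: C9H6ClFO4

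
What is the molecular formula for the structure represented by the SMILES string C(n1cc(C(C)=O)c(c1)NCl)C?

C8H11ClN2O

Heavy atoms from the SMILES: 8 C, 1 Cl, 2 N, 1 O.
Implicit hydrogens by atom environment:
  2 × C: 3 H each → 6
  2 × C (aromatic): 1 H each → 2
  2 × C (aromatic): no H
  1 × C: 2 H
  1 × C: no H
  1 × Cl: no H
  1 × N: 1 H
  1 × N (aromatic): no H
  1 × O: no H
  Total hydrogens = 11.
Molecular formula: C8H11ClN2O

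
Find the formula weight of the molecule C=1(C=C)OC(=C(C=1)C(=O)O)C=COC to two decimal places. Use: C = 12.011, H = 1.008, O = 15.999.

Molecular formula: C10H10O4.
M = 10×12.011 + 10×1.008 + 4×15.999 = 194.19 g/mol.

194.19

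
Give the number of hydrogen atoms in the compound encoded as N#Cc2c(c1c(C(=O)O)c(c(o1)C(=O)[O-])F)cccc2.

Hydrogens are implicit in SMILES; fill each atom to its normal valence:
  6 × C (aromatic): no H
  4 × C (aromatic): 1 H each → 4
  3 × C: no H
  2 × O: no H
  1 × F: no H
  1 × N: no H
  1 × O: 1 H
  1 × O (aromatic): no H
  1 × O (charge -1): no H
  Total hydrogens = 5.

5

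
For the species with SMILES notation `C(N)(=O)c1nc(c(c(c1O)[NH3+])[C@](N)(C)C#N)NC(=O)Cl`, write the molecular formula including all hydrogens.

C10H12ClN6O3+

Heavy atoms from the SMILES: 10 C, 1 Cl, 6 N, 3 O.
Implicit hydrogens by atom environment:
  5 × C (aromatic): no H
  4 × C: no H
  2 × N: 2 H each → 4
  2 × O: no H
  1 × C: 3 H
  1 × Cl: no H
  1 × N (charge +1): 3 H
  1 × N: 1 H
  1 × N (aromatic): no H
  1 × N: no H
  1 × O: 1 H
  Total hydrogens = 12.
Net charge +1.
Molecular formula: C10H12ClN6O3+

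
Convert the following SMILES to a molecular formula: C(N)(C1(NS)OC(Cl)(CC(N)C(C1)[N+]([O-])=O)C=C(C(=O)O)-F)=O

C10H14ClFN4O6S

Heavy atoms from the SMILES: 10 C, 1 Cl, 1 F, 4 N, 6 O, 1 S.
Implicit hydrogens by atom environment:
  5 × C: no H
  4 × O: no H
  3 × C: 1 H each → 3
  2 × C: 2 H each → 4
  2 × N: 2 H each → 4
  1 × Cl: no H
  1 × F: no H
  1 × N: 1 H
  1 × N (charge +1): no H
  1 × O: 1 H
  1 × O (charge -1): no H
  1 × S: 1 H
  Total hydrogens = 14.
Molecular formula: C10H14ClFN4O6S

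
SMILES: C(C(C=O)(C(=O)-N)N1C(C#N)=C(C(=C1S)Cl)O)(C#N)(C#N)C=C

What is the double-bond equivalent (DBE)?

Molecular formula from the SMILES: C13H8ClN5O3S.
DoU = (2C + 2 + N − H − X)/2 = (2·13 + 2 + 5 − 8 − 1)/2 = 24/2 = 12.
(Structurally: 1 ring(s) + 11 π bond(s) = 12.)

12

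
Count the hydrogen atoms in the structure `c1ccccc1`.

6

Hydrogens are implicit in SMILES; fill each atom to its normal valence:
  6 × C (aromatic): 1 H each → 6
  Total hydrogens = 6.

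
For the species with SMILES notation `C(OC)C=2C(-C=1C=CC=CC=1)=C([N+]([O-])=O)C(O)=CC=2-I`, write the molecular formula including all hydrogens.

Heavy atoms from the SMILES: 14 C, 1 I, 1 N, 4 O.
Implicit hydrogens by atom environment:
  6 × C (aromatic): 1 H each → 6
  6 × C (aromatic): no H
  2 × O: no H
  1 × C: 3 H
  1 × C: 2 H
  1 × I: no H
  1 × N (charge +1): no H
  1 × O: 1 H
  1 × O (charge -1): no H
  Total hydrogens = 12.
Molecular formula: C14H12INO4

C14H12INO4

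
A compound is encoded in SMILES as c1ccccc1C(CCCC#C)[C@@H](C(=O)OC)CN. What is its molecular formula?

C16H21NO2

Heavy atoms from the SMILES: 16 C, 1 N, 2 O.
Implicit hydrogens by atom environment:
  5 × C (aromatic): 1 H each → 5
  4 × C: 2 H each → 8
  3 × C: 1 H each → 3
  2 × C: no H
  2 × O: no H
  1 × C: 3 H
  1 × C (aromatic): no H
  1 × N: 2 H
  Total hydrogens = 21.
Molecular formula: C16H21NO2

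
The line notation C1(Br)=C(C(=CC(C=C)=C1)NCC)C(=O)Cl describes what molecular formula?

C11H11BrClNO

Heavy atoms from the SMILES: 1 Br, 11 C, 1 Cl, 1 N, 1 O.
Implicit hydrogens by atom environment:
  4 × C (aromatic): no H
  2 × C: 2 H each → 4
  2 × C (aromatic): 1 H each → 2
  1 × Br: no H
  1 × C: 3 H
  1 × C: 1 H
  1 × C: no H
  1 × Cl: no H
  1 × N: 1 H
  1 × O: no H
  Total hydrogens = 11.
Molecular formula: C11H11BrClNO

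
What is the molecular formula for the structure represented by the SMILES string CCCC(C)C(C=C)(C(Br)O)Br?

C9H16Br2O

Heavy atoms from the SMILES: 2 Br, 9 C, 1 O.
Implicit hydrogens by atom environment:
  3 × C: 2 H each → 6
  3 × C: 1 H each → 3
  2 × Br: no H
  2 × C: 3 H each → 6
  1 × C: no H
  1 × O: 1 H
  Total hydrogens = 16.
Molecular formula: C9H16Br2O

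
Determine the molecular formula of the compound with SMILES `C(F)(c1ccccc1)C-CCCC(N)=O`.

C12H16FNO

Heavy atoms from the SMILES: 12 C, 1 F, 1 N, 1 O.
Implicit hydrogens by atom environment:
  5 × C (aromatic): 1 H each → 5
  4 × C: 2 H each → 8
  1 × C: 1 H
  1 × C (aromatic): no H
  1 × C: no H
  1 × F: no H
  1 × N: 2 H
  1 × O: no H
  Total hydrogens = 16.
Molecular formula: C12H16FNO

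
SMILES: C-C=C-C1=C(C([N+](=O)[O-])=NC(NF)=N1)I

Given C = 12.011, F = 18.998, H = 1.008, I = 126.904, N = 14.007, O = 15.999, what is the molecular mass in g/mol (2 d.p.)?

Molecular formula: C7H6FIN4O2.
M = 7×12.011 + 1×18.998 + 6×1.008 + 1×126.904 + 4×14.007 + 2×15.999 = 324.05 g/mol.

324.05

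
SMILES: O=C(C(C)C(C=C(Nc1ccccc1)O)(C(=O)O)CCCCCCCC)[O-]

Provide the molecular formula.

C21H30NO5-

Heavy atoms from the SMILES: 21 C, 1 N, 5 O.
Implicit hydrogens by atom environment:
  7 × C: 2 H each → 14
  5 × C (aromatic): 1 H each → 5
  4 × C: no H
  2 × C: 3 H each → 6
  2 × C: 1 H each → 2
  2 × O: 1 H each → 2
  2 × O: no H
  1 × C (aromatic): no H
  1 × N: 1 H
  1 × O (charge -1): no H
  Total hydrogens = 30.
Net charge -1.
Molecular formula: C21H30NO5-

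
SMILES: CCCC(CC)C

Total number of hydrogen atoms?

16

Hydrogens are implicit in SMILES; fill each atom to its normal valence:
  3 × C: 3 H each → 9
  3 × C: 2 H each → 6
  1 × C: 1 H
  Total hydrogens = 16.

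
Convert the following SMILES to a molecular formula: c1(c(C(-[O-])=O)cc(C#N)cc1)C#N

C9H3N2O2-

Heavy atoms from the SMILES: 9 C, 2 N, 2 O.
Implicit hydrogens by atom environment:
  3 × C (aromatic): 1 H each → 3
  3 × C (aromatic): no H
  3 × C: no H
  2 × N: no H
  1 × O: no H
  1 × O (charge -1): no H
  Total hydrogens = 3.
Net charge -1.
Molecular formula: C9H3N2O2-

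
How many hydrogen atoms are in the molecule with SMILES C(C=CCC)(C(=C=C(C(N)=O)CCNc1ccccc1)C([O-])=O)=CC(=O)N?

Hydrogens are implicit in SMILES; fill each atom to its normal valence:
  7 × C: no H
  5 × C (aromatic): 1 H each → 5
  3 × C: 2 H each → 6
  3 × C: 1 H each → 3
  3 × O: no H
  2 × N: 2 H each → 4
  1 × C: 3 H
  1 × C (aromatic): no H
  1 × N: 1 H
  1 × O (charge -1): no H
  Total hydrogens = 22.

22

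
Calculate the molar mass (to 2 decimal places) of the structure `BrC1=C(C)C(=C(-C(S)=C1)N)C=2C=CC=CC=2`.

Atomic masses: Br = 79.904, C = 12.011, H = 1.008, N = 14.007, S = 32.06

294.21

Molecular formula: C13H12BrNS.
M = 1×79.904 + 13×12.011 + 12×1.008 + 1×14.007 + 1×32.06 = 294.21 g/mol.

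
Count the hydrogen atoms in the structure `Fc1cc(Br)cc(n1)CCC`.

9

Hydrogens are implicit in SMILES; fill each atom to its normal valence:
  3 × C (aromatic): no H
  2 × C: 2 H each → 4
  2 × C (aromatic): 1 H each → 2
  1 × Br: no H
  1 × C: 3 H
  1 × F: no H
  1 × N (aromatic): no H
  Total hydrogens = 9.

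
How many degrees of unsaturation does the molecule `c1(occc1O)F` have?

3

Molecular formula from the SMILES: C4H3FO2.
DoU = (2C + 2 + N − H − X)/2 = (2·4 + 2 + 0 − 3 − 1)/2 = 6/2 = 3.
(Structurally: 1 ring(s) + 2 π bond(s) = 3.)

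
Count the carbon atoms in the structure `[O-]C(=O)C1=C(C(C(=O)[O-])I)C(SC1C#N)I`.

The symbol for carbon appears 8 times in the SMILES.

8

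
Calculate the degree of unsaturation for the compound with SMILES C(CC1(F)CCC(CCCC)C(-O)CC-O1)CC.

1

Molecular formula from the SMILES: C15H29FO2.
DoU = (2C + 2 + N − H − X)/2 = (2·15 + 2 + 0 − 29 − 1)/2 = 2/2 = 1.
(Structurally: 1 ring(s) + 0 π bond(s) = 1.)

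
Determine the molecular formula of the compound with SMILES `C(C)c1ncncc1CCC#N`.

C9H11N3

Heavy atoms from the SMILES: 9 C, 3 N.
Implicit hydrogens by atom environment:
  3 × C: 2 H each → 6
  2 × C (aromatic): 1 H each → 2
  2 × C (aromatic): no H
  2 × N (aromatic): no H
  1 × C: 3 H
  1 × C: no H
  1 × N: no H
  Total hydrogens = 11.
Molecular formula: C9H11N3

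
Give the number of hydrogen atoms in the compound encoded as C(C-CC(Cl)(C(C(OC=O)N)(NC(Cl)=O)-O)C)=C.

16

Hydrogens are implicit in SMILES; fill each atom to its normal valence:
  3 × C: 2 H each → 6
  3 × C: 1 H each → 3
  3 × C: no H
  3 × O: no H
  2 × Cl: no H
  1 × C: 3 H
  1 × N: 2 H
  1 × N: 1 H
  1 × O: 1 H
  Total hydrogens = 16.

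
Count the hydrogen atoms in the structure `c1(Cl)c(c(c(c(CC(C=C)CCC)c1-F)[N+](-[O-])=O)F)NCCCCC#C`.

Hydrogens are implicit in SMILES; fill each atom to its normal valence:
  8 × C: 2 H each → 16
  6 × C (aromatic): no H
  3 × C: 1 H each → 3
  2 × F: no H
  1 × C: 3 H
  1 × C: no H
  1 × Cl: no H
  1 × N: 1 H
  1 × N (charge +1): no H
  1 × O: no H
  1 × O (charge -1): no H
  Total hydrogens = 23.

23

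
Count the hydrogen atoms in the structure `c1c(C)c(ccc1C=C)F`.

9

Hydrogens are implicit in SMILES; fill each atom to its normal valence:
  3 × C (aromatic): 1 H each → 3
  3 × C (aromatic): no H
  1 × C: 3 H
  1 × C: 2 H
  1 × C: 1 H
  1 × F: no H
  Total hydrogens = 9.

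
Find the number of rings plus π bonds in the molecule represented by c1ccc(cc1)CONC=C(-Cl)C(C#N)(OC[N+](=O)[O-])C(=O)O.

9

Molecular formula from the SMILES: C13H12ClN3O6.
DoU = (2C + 2 + N − H − X)/2 = (2·13 + 2 + 3 − 12 − 1)/2 = 18/2 = 9.
(Structurally: 1 ring(s) + 8 π bond(s) = 9.)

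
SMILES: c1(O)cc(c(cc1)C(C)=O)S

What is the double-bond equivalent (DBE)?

Molecular formula from the SMILES: C8H8O2S.
DoU = (2C + 2 + N − H − X)/2 = (2·8 + 2 + 0 − 8 − 0)/2 = 10/2 = 5.
(Structurally: 1 ring(s) + 4 π bond(s) = 5.)

5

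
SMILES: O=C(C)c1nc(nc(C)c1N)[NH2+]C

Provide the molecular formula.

Heavy atoms from the SMILES: 8 C, 4 N, 1 O.
Implicit hydrogens by atom environment:
  4 × C (aromatic): no H
  3 × C: 3 H each → 9
  2 × N (aromatic): no H
  1 × C: no H
  1 × N (charge +1): 2 H
  1 × N: 2 H
  1 × O: no H
  Total hydrogens = 13.
Net charge +1.
Molecular formula: C8H13N4O+

C8H13N4O+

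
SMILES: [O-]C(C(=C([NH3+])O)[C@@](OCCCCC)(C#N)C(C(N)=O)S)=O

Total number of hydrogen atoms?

Hydrogens are implicit in SMILES; fill each atom to its normal valence:
  6 × C: no H
  4 × C: 2 H each → 8
  3 × O: no H
  1 × C: 3 H
  1 × C: 1 H
  1 × N (charge +1): 3 H
  1 × N: 2 H
  1 × N: no H
  1 × O: 1 H
  1 × O (charge -1): no H
  1 × S: 1 H
  Total hydrogens = 19.

19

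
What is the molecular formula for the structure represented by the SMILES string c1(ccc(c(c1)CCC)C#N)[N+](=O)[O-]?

C10H10N2O2

Heavy atoms from the SMILES: 10 C, 2 N, 2 O.
Implicit hydrogens by atom environment:
  3 × C (aromatic): 1 H each → 3
  3 × C (aromatic): no H
  2 × C: 2 H each → 4
  1 × C: 3 H
  1 × C: no H
  1 × N (charge +1): no H
  1 × N: no H
  1 × O: no H
  1 × O (charge -1): no H
  Total hydrogens = 10.
Molecular formula: C10H10N2O2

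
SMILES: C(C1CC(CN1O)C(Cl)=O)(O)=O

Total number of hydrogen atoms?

8

Hydrogens are implicit in SMILES; fill each atom to its normal valence:
  2 × C: 2 H each → 4
  2 × C: 1 H each → 2
  2 × C: no H
  2 × O: 1 H each → 2
  2 × O: no H
  1 × Cl: no H
  1 × N: no H
  Total hydrogens = 8.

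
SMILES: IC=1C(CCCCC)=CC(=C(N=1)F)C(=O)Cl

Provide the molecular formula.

C11H12ClFINO

Heavy atoms from the SMILES: 11 C, 1 Cl, 1 F, 1 I, 1 N, 1 O.
Implicit hydrogens by atom environment:
  4 × C: 2 H each → 8
  4 × C (aromatic): no H
  1 × C: 3 H
  1 × C (aromatic): 1 H
  1 × C: no H
  1 × Cl: no H
  1 × F: no H
  1 × I: no H
  1 × N (aromatic): no H
  1 × O: no H
  Total hydrogens = 12.
Molecular formula: C11H12ClFINO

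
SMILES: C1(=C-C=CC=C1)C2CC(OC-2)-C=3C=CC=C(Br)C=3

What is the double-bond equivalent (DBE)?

Molecular formula from the SMILES: C16H15BrO.
DoU = (2C + 2 + N − H − X)/2 = (2·16 + 2 + 0 − 15 − 1)/2 = 18/2 = 9.
(Structurally: 3 ring(s) + 6 π bond(s) = 9.)

9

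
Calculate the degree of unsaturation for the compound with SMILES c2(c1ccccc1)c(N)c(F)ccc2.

Molecular formula from the SMILES: C12H10FN.
DoU = (2C + 2 + N − H − X)/2 = (2·12 + 2 + 1 − 10 − 1)/2 = 16/2 = 8.
(Structurally: 2 ring(s) + 6 π bond(s) = 8.)

8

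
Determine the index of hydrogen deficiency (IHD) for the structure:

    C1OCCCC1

1

Molecular formula from the SMILES: C5H10O.
DoU = (2C + 2 + N − H − X)/2 = (2·5 + 2 + 0 − 10 − 0)/2 = 2/2 = 1.
(Structurally: 1 ring(s) + 0 π bond(s) = 1.)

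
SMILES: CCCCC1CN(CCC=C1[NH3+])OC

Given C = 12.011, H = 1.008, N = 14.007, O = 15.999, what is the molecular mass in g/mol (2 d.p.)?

199.32

Molecular formula: C11H23N2O+.
M = 11×12.011 + 23×1.008 + 2×14.007 + 1×15.999 = 199.32 g/mol.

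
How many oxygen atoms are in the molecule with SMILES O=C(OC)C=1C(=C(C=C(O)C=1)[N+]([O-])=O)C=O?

6

The symbol for oxygen appears 6 times in the SMILES.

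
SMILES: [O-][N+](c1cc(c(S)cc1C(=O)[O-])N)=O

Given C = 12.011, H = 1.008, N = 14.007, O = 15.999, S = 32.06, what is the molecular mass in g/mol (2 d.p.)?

Molecular formula: C7H5N2O4S-.
M = 7×12.011 + 5×1.008 + 2×14.007 + 4×15.999 + 1×32.06 = 213.19 g/mol.

213.19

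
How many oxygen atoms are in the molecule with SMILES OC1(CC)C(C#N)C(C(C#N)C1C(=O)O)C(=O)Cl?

4

The symbol for oxygen appears 4 times in the SMILES.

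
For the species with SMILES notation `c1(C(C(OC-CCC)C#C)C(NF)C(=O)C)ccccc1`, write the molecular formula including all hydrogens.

C17H22FNO2

Heavy atoms from the SMILES: 17 C, 1 F, 1 N, 2 O.
Implicit hydrogens by atom environment:
  5 × C (aromatic): 1 H each → 5
  4 × C: 1 H each → 4
  3 × C: 2 H each → 6
  2 × C: 3 H each → 6
  2 × C: no H
  2 × O: no H
  1 × C (aromatic): no H
  1 × F: no H
  1 × N: 1 H
  Total hydrogens = 22.
Molecular formula: C17H22FNO2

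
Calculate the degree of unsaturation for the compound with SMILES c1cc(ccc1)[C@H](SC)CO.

Molecular formula from the SMILES: C9H12OS.
DoU = (2C + 2 + N − H − X)/2 = (2·9 + 2 + 0 − 12 − 0)/2 = 8/2 = 4.
(Structurally: 1 ring(s) + 3 π bond(s) = 4.)

4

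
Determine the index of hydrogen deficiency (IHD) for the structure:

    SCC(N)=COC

1

Molecular formula from the SMILES: C4H9NOS.
DoU = (2C + 2 + N − H − X)/2 = (2·4 + 2 + 1 − 9 − 0)/2 = 2/2 = 1.
(Structurally: 0 ring(s) + 1 π bond(s) = 1.)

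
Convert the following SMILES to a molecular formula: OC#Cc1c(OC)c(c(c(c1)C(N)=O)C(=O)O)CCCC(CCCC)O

C19H25NO6

Heavy atoms from the SMILES: 19 C, 1 N, 6 O.
Implicit hydrogens by atom environment:
  6 × C: 2 H each → 12
  5 × C (aromatic): no H
  4 × C: no H
  3 × O: 1 H each → 3
  3 × O: no H
  2 × C: 3 H each → 6
  1 × C (aromatic): 1 H
  1 × C: 1 H
  1 × N: 2 H
  Total hydrogens = 25.
Molecular formula: C19H25NO6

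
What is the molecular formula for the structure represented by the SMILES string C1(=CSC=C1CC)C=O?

C7H8OS

Heavy atoms from the SMILES: 7 C, 1 O, 1 S.
Implicit hydrogens by atom environment:
  2 × C (aromatic): 1 H each → 2
  2 × C (aromatic): no H
  1 × C: 3 H
  1 × C: 2 H
  1 × C: 1 H
  1 × O: no H
  1 × S (aromatic): no H
  Total hydrogens = 8.
Molecular formula: C7H8OS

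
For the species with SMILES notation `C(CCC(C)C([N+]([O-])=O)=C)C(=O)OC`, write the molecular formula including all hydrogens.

C9H15NO4

Heavy atoms from the SMILES: 9 C, 1 N, 4 O.
Implicit hydrogens by atom environment:
  4 × C: 2 H each → 8
  3 × O: no H
  2 × C: 3 H each → 6
  2 × C: no H
  1 × C: 1 H
  1 × N (charge +1): no H
  1 × O (charge -1): no H
  Total hydrogens = 15.
Molecular formula: C9H15NO4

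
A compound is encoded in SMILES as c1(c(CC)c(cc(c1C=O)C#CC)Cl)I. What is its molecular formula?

C12H10ClIO

Heavy atoms from the SMILES: 12 C, 1 Cl, 1 I, 1 O.
Implicit hydrogens by atom environment:
  5 × C (aromatic): no H
  2 × C: 3 H each → 6
  2 × C: no H
  1 × C: 2 H
  1 × C (aromatic): 1 H
  1 × C: 1 H
  1 × Cl: no H
  1 × I: no H
  1 × O: no H
  Total hydrogens = 10.
Molecular formula: C12H10ClIO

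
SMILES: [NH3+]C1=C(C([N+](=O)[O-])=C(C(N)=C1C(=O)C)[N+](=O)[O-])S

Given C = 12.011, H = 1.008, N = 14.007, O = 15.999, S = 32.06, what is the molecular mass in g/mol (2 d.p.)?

273.24

Molecular formula: C8H9N4O5S+.
M = 8×12.011 + 9×1.008 + 4×14.007 + 5×15.999 + 1×32.06 = 273.24 g/mol.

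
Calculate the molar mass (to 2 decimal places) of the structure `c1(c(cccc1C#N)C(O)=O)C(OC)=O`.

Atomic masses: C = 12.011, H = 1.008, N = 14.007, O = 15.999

Molecular formula: C10H7NO4.
M = 10×12.011 + 7×1.008 + 1×14.007 + 4×15.999 = 205.17 g/mol.

205.17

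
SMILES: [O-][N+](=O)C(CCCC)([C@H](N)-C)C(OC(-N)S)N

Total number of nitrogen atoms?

The symbol for nitrogen appears 4 times in the SMILES.

4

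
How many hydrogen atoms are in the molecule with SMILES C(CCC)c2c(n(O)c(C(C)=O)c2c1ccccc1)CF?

Hydrogens are implicit in SMILES; fill each atom to its normal valence:
  5 × C (aromatic): 1 H each → 5
  5 × C (aromatic): no H
  4 × C: 2 H each → 8
  2 × C: 3 H each → 6
  1 × C: no H
  1 × F: no H
  1 × N (aromatic): no H
  1 × O: 1 H
  1 × O: no H
  Total hydrogens = 20.

20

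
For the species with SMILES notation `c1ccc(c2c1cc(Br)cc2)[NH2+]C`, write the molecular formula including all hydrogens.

Heavy atoms from the SMILES: 1 Br, 11 C, 1 N.
Implicit hydrogens by atom environment:
  6 × C (aromatic): 1 H each → 6
  4 × C (aromatic): no H
  1 × Br: no H
  1 × C: 3 H
  1 × N (charge +1): 2 H
  Total hydrogens = 11.
Net charge +1.
Molecular formula: C11H11BrN+

C11H11BrN+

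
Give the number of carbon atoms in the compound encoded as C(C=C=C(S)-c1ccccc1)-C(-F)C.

12

The symbol for carbon appears 12 times in the SMILES. Lowercase c denotes aromatic carbon and counts toward C.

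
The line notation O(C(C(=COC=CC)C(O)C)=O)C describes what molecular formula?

C9H14O4

Heavy atoms from the SMILES: 9 C, 4 O.
Implicit hydrogens by atom environment:
  4 × C: 1 H each → 4
  3 × C: 3 H each → 9
  3 × O: no H
  2 × C: no H
  1 × O: 1 H
  Total hydrogens = 14.
Molecular formula: C9H14O4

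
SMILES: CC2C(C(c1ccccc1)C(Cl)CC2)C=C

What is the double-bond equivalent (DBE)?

Molecular formula from the SMILES: C15H19Cl.
DoU = (2C + 2 + N − H − X)/2 = (2·15 + 2 + 0 − 19 − 1)/2 = 12/2 = 6.
(Structurally: 2 ring(s) + 4 π bond(s) = 6.)

6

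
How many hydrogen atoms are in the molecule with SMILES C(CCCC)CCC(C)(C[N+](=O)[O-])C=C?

Hydrogens are implicit in SMILES; fill each atom to its normal valence:
  8 × C: 2 H each → 16
  2 × C: 3 H each → 6
  1 × C: 1 H
  1 × C: no H
  1 × N (charge +1): no H
  1 × O: no H
  1 × O (charge -1): no H
  Total hydrogens = 23.

23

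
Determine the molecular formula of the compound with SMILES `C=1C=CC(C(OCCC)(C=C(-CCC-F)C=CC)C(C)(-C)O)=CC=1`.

Heavy atoms from the SMILES: 21 C, 1 F, 2 O.
Implicit hydrogens by atom environment:
  5 × C: 2 H each → 10
  5 × C (aromatic): 1 H each → 5
  4 × C: 3 H each → 12
  3 × C: 1 H each → 3
  3 × C: no H
  1 × C (aromatic): no H
  1 × F: no H
  1 × O: 1 H
  1 × O: no H
  Total hydrogens = 31.
Molecular formula: C21H31FO2

C21H31FO2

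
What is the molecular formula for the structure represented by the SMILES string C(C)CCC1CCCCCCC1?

Heavy atoms from the SMILES: 12 C.
Implicit hydrogens by atom environment:
  10 × C: 2 H each → 20
  1 × C: 3 H
  1 × C: 1 H
  Total hydrogens = 24.
Molecular formula: C12H24

C12H24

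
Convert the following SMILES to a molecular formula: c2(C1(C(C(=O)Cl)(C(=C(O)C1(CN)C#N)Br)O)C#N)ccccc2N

C15H12BrClN4O3

Heavy atoms from the SMILES: 1 Br, 15 C, 1 Cl, 4 N, 3 O.
Implicit hydrogens by atom environment:
  8 × C: no H
  4 × C (aromatic): 1 H each → 4
  2 × C (aromatic): no H
  2 × N: 2 H each → 4
  2 × N: no H
  2 × O: 1 H each → 2
  1 × Br: no H
  1 × C: 2 H
  1 × Cl: no H
  1 × O: no H
  Total hydrogens = 12.
Molecular formula: C15H12BrClN4O3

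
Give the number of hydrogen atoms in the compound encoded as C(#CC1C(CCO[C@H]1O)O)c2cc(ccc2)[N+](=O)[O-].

Hydrogens are implicit in SMILES; fill each atom to its normal valence:
  4 × C (aromatic): 1 H each → 4
  3 × C: 1 H each → 3
  2 × C: 2 H each → 4
  2 × C: no H
  2 × C (aromatic): no H
  2 × O: 1 H each → 2
  2 × O: no H
  1 × N (charge +1): no H
  1 × O (charge -1): no H
  Total hydrogens = 13.

13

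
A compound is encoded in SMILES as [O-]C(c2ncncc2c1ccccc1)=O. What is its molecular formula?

C11H7N2O2-

Heavy atoms from the SMILES: 11 C, 2 N, 2 O.
Implicit hydrogens by atom environment:
  7 × C (aromatic): 1 H each → 7
  3 × C (aromatic): no H
  2 × N (aromatic): no H
  1 × C: no H
  1 × O: no H
  1 × O (charge -1): no H
  Total hydrogens = 7.
Net charge -1.
Molecular formula: C11H7N2O2-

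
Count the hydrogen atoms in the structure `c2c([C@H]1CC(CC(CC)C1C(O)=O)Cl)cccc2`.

19

Hydrogens are implicit in SMILES; fill each atom to its normal valence:
  5 × C (aromatic): 1 H each → 5
  4 × C: 1 H each → 4
  3 × C: 2 H each → 6
  1 × C: 3 H
  1 × C (aromatic): no H
  1 × C: no H
  1 × Cl: no H
  1 × O: 1 H
  1 × O: no H
  Total hydrogens = 19.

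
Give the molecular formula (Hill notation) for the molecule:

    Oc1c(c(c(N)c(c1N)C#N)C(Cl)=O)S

C8H6ClN3O2S

Heavy atoms from the SMILES: 8 C, 1 Cl, 3 N, 2 O, 1 S.
Implicit hydrogens by atom environment:
  6 × C (aromatic): no H
  2 × C: no H
  2 × N: 2 H each → 4
  1 × Cl: no H
  1 × N: no H
  1 × O: 1 H
  1 × O: no H
  1 × S: 1 H
  Total hydrogens = 6.
Molecular formula: C8H6ClN3O2S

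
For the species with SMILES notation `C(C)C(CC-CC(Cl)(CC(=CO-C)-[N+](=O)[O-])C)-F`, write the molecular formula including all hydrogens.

C12H21ClFNO3

Heavy atoms from the SMILES: 12 C, 1 Cl, 1 F, 1 N, 3 O.
Implicit hydrogens by atom environment:
  5 × C: 2 H each → 10
  3 × C: 3 H each → 9
  2 × C: 1 H each → 2
  2 × C: no H
  2 × O: no H
  1 × Cl: no H
  1 × F: no H
  1 × N (charge +1): no H
  1 × O (charge -1): no H
  Total hydrogens = 21.
Molecular formula: C12H21ClFNO3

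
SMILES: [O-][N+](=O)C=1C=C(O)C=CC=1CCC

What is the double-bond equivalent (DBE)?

5

Molecular formula from the SMILES: C9H11NO3.
DoU = (2C + 2 + N − H − X)/2 = (2·9 + 2 + 1 − 11 − 0)/2 = 10/2 = 5.
(Structurally: 1 ring(s) + 4 π bond(s) = 5.)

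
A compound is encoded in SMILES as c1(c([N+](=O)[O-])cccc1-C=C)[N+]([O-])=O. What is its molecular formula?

C8H6N2O4

Heavy atoms from the SMILES: 8 C, 2 N, 4 O.
Implicit hydrogens by atom environment:
  3 × C (aromatic): 1 H each → 3
  3 × C (aromatic): no H
  2 × N (charge +1): no H
  2 × O: no H
  2 × O (charge -1): no H
  1 × C: 2 H
  1 × C: 1 H
  Total hydrogens = 6.
Molecular formula: C8H6N2O4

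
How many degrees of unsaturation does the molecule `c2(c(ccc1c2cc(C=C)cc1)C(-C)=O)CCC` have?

9

Molecular formula from the SMILES: C17H18O.
DoU = (2C + 2 + N − H − X)/2 = (2·17 + 2 + 0 − 18 − 0)/2 = 18/2 = 9.
(Structurally: 2 ring(s) + 7 π bond(s) = 9.)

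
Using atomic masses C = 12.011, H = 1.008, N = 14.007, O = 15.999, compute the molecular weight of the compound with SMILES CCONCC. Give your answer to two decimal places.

89.14

Molecular formula: C4H11NO.
M = 4×12.011 + 11×1.008 + 1×14.007 + 1×15.999 = 89.14 g/mol.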